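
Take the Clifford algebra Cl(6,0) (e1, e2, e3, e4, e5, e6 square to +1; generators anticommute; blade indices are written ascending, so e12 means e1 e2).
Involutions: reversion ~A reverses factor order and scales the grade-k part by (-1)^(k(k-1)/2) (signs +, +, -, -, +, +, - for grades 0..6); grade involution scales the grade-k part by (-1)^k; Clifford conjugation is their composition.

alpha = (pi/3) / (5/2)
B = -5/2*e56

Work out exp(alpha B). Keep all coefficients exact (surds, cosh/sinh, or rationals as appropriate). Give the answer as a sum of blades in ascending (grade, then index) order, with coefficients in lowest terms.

B^2 = (-5/2)^2*(e56)^2 = 25/4*(-1) = -25/4 (a basis 2-blade squares to minus the product of its generators' squares).
B^2 = -25/4 — circular case — the even/odd split gives cos and sin: l = 5/2, alpha*l = pi/3, so exp(alpha B) = cos(pi/3) + (sin(pi/3)/(5/2))*B = 1/2 + (sqrt(3)/5)*B.
Answer: 1/2 - sqrt(3)/2*e56


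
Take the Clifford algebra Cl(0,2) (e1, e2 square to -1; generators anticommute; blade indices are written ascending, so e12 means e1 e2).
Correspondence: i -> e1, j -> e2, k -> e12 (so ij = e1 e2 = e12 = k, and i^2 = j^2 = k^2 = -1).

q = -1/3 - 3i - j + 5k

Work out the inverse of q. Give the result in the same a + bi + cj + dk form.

In blades: q = -1/3 - 3*e1 - e2 + 5*e12.
With qbar = -1/3 + 3*e1 + e2 - 5*e12 (scalar fixed, mapped units negated), q qbar = 316/9 (the sum of squared coefficients), so q^-1 = qbar / (316/9) = -3/316 + 27/316*e1 + 9/316*e2 - 45/316*e12; translating back:
Answer: -3/316 + 27/316*i + 9/316*j - 45/316*k


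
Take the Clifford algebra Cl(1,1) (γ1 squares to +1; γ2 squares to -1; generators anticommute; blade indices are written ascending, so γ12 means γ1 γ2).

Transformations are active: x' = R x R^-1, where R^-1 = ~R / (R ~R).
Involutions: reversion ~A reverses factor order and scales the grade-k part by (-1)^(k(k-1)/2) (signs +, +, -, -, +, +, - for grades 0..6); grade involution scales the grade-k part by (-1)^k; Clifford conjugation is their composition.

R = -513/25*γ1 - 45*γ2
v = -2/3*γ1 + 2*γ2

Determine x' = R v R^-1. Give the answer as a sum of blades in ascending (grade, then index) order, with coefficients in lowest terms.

~R = -513/25*γ1 - 45*γ2, and R ~R = -1002456/625, so R^-1 = ~R / (-1002456/625).
R v = 2592/25 - 1776/25*γ12
Answer: 15406/4641*γ1 + 5906/1547*γ2


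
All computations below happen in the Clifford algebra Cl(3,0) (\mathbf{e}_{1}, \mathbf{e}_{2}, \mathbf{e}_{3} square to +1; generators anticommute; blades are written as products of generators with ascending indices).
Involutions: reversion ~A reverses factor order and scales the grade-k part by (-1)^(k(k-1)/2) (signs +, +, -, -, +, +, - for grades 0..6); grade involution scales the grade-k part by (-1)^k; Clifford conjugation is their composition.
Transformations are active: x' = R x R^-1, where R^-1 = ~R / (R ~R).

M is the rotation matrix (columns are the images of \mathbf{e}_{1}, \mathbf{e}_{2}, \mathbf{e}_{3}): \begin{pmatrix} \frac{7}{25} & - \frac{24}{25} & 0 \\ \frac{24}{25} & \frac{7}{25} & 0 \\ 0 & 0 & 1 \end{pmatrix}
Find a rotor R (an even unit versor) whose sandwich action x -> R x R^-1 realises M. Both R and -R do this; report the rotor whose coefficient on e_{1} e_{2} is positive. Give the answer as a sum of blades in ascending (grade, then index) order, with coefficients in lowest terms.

Method: write R = a + b12*e_{1} e_{2} + b13*e_{1} e_{3} + b23*e_{2} e_{3} with a^2 + b12^2 + b13^2 + b23^2 = 1 (so R^-1 = ~R). Expanding the columns R e_j ~R gives tr M = 4a^2 - 1 and, from the antisymmetric part, M21 - M12 = -4a*b12, M13 - M31 = 4a*b13, M32 - M23 = -4a*b23.
Here tr M = \frac{39}{25}, so a^2 = (1 + tr M)/4 = \frac{16}{25} and a = ±\frac{4}{5}. Taking a = \frac{4}{5}: M21 - M12 = \frac{48}{25}, M13 - M31 = 0, M32 - M23 = 0, giving b12 = -\frac{3}{5}, b13 = 0, b23 = 0, i.e. R = \frac{4}{5} - \frac{3}{5} e_{1} e_{2}.
Its e_{1} e_{2} coefficient is negative, so report the other preimage -R.
Answer: -\frac{4}{5} + \frac{3}{5} e_{1} e_{2}. Note: both R and -R realise this M (trace \frac{39}{25}); the covering map identifies them, and the e_{1} e_{2}-coefficient sign is the tie-breaker.


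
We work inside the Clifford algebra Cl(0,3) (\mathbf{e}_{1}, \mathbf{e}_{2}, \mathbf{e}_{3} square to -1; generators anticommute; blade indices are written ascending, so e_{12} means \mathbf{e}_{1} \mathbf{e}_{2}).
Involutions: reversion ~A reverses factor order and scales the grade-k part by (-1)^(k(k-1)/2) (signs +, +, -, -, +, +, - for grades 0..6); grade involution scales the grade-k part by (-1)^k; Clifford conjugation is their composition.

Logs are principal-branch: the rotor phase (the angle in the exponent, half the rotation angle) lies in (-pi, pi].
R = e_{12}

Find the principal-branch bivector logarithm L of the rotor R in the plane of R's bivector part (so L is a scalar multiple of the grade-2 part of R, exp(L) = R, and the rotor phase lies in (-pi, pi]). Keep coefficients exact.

The scalar part of R is 0, which fixes the principal-branch rotor phase; the unit plane is then the bivector part divided by the sine of that phase, and L is that plane scaled by the phase.
Concretely: cos(phase) = 0 gives phase = ±\frac{\pi}{2}, and since phase/sin(phase) is even the sign is immaterial: L = (phase/sin(phase)) * <R>_2 = (\frac{\pi}{2}) * <R>_2.
Answer: \frac{\pi}{2} e_{12}


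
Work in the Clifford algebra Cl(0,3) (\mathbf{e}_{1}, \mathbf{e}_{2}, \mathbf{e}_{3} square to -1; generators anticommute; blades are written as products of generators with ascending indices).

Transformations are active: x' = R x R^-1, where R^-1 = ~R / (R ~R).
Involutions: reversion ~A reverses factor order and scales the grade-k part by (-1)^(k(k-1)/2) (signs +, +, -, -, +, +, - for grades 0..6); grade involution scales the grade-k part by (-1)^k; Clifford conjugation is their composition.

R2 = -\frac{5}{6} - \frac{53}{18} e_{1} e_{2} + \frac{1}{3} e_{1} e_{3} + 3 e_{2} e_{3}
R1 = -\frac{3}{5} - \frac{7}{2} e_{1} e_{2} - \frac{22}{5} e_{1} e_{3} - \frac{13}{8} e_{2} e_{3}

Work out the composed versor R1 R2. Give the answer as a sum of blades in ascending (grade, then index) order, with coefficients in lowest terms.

Distribute over the terms of R1 (each basis-blade product reordered to ascending indices, repeated generators contracted through their squares):
(-\frac{3}{5}) R2 = \frac{1}{2} + \frac{53}{30} e_{1} e_{2} - \frac{1}{5} e_{1} e_{3} - \frac{9}{5} e_{2} e_{3}
(-\frac{7}{2} e_{1} e_{2}) R2 = -\frac{371}{36} + \frac{35}{12} e_{1} e_{2} + \frac{21}{2} e_{1} e_{3} - \frac{7}{6} e_{2} e_{3}
(-\frac{22}{5} e_{1} e_{3}) R2 = \frac{22}{15} - \frac{66}{5} e_{1} e_{2} + \frac{11}{3} e_{1} e_{3} - \frac{583}{45} e_{2} e_{3}
(-\frac{13}{8} e_{2} e_{3}) R2 = \frac{39}{8} + \frac{13}{24} e_{1} e_{2} + \frac{689}{144} e_{1} e_{3} + \frac{65}{48} e_{2} e_{3}
Summing the partial products and collecting blades:
Answer: -\frac{1247}{360} - \frac{319}{40} e_{1} e_{2} + \frac{13501}{720} e_{1} e_{3} - \frac{10489}{720} e_{2} e_{3}


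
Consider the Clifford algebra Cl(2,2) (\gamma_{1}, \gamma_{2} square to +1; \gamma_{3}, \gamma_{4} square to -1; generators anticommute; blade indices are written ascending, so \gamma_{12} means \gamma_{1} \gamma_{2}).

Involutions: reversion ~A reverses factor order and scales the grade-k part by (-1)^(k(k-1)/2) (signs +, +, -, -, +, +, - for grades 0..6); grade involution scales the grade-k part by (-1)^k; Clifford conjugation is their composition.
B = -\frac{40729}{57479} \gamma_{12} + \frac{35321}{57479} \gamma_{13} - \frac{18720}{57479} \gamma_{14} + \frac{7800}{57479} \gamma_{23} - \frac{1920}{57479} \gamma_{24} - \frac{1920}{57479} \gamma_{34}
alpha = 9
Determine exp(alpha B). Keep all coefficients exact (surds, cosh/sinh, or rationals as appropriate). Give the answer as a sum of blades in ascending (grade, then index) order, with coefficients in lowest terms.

B^2 term by term: the squares give (-\frac{40729}{57479})^2*(\gamma_{12})^2 + (\frac{35321}{57479})^2*(\gamma_{13})^2 + (-\frac{18720}{57479})^2*(\gamma_{14})^2 + (\frac{7800}{57479})^2*(\gamma_{23})^2 + (-\frac{1920}{57479})^2*(\gamma_{24})^2 + (-\frac{1920}{57479})^2*(\gamma_{34})^2 = \frac{1658851441}{3303835441}*(-1) + \frac{1247573041}{3303835441}*(+1) + \frac{350438400}{3303835441}*(+1) + \frac{60840000}{3303835441}*(+1) + \frac{3686400}{3303835441}*(+1) + \frac{3686400}{3303835441}*(-1) = 0 (each basis 2-blade squares to minus the product of its generators' squares); cross terms between blades sharing an index anticommute and cancel; the commuting (index-disjoint) pairs give grade-4 terms 2*c*c'*(blade product), which cancel blade by blade — \gamma_{1234}: \frac{156399360}{3303835441} + \frac{135632640}{3303835441} - \frac{292032000}{3303835441} = 0 — confirming B is simple. So B^2 = 0.
B^2 = 0, so the series closes: exp(alpha B) = 1 + alpha B (parabolic case).
Answer: 1 - \frac{366561}{57479} \gamma_{12} + \frac{317889}{57479} \gamma_{13} - \frac{168480}{57479} \gamma_{14} + \frac{70200}{57479} \gamma_{23} - \frac{17280}{57479} \gamma_{24} - \frac{17280}{57479} \gamma_{34}


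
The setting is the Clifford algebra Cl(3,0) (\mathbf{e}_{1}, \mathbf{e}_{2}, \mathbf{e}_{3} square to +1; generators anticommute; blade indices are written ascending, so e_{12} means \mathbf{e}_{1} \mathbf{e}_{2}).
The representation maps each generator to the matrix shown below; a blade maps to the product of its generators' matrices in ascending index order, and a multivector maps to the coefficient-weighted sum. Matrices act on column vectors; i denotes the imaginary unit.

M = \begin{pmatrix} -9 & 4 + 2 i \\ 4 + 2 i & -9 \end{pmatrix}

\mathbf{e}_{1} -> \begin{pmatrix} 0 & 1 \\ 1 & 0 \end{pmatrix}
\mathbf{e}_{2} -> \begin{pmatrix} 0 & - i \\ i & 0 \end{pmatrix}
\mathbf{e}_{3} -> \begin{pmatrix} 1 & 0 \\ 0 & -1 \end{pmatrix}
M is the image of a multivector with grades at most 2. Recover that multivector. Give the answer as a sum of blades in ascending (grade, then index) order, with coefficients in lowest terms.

Method: 1, rho(e_{1}), rho(e_{2}), rho(e_{3}) form a trace-orthogonal basis of the 2x2 complex matrices (tr(X Y) = 2 if X = Y, else 0), so M = m0*1 + m1*rho(e_{1}) + m2*rho(e_{2}) + m3*rho(e_{3}) with m0 = tr(M)/2 = -9, m1 = tr(M rho(e_{1}))/2 = 4 + 2 i, m2 = tr(M rho(e_{2}))/2 = 0, m3 = tr(M rho(e_{3}))/2 = 0.
Multiplying table entries, the bivector images are rho(e_{12}) = i*rho(e_{3}), rho(e_{13}) = -i*rho(e_{2}), rho(e_{23}) = i*rho(e_{1}); with real blade coefficients the real parts of m0..m3 are the coefficients of 1, e_{1}, e_{2}, e_{3} and the imaginary parts give the bivectors (e_{23}: Im m1, e_{13}: -Im m2, e_{12}: Im m3).
Answer: -9 + 4 e_{1} + 2 e_{23}


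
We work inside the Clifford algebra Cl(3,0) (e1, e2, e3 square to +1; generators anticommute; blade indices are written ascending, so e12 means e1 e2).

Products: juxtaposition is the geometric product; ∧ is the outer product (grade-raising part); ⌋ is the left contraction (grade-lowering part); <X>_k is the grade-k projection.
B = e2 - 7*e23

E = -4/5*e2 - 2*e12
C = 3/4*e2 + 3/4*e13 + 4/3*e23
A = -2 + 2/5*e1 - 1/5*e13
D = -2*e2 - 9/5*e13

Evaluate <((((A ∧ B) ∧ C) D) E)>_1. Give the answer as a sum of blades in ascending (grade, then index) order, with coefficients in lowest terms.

step 1: -2*e2 + 2/5*e12 + 14*e23 - 13/5*e123
step 2: 3/2*e123
step 3: -27/10*e2 + 3*e13
step 4: 54/25 - 27/5*e1 - 6*e23 + 12/5*e123
step 5: -27/5*e1
Answer: -27/5*e1


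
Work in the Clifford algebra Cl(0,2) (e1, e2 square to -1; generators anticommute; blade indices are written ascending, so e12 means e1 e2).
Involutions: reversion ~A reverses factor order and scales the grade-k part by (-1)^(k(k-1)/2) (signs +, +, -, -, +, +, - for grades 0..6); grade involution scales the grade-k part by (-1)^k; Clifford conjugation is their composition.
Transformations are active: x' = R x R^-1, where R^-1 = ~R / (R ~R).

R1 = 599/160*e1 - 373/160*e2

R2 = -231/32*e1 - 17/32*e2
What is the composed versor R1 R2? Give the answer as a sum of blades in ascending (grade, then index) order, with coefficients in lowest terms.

Distribute over the terms of R1 (each basis-blade product reordered to ascending indices, repeated generators contracted through their squares):
(599/160*e1) R2 = 138369/5120 - 10183/5120*e12
(-373/160*e2) R2 = -6341/5120 - 86163/5120*e12
Summing the partial products and collecting blades:
Answer: 33007/1280 - 48173/2560*e12


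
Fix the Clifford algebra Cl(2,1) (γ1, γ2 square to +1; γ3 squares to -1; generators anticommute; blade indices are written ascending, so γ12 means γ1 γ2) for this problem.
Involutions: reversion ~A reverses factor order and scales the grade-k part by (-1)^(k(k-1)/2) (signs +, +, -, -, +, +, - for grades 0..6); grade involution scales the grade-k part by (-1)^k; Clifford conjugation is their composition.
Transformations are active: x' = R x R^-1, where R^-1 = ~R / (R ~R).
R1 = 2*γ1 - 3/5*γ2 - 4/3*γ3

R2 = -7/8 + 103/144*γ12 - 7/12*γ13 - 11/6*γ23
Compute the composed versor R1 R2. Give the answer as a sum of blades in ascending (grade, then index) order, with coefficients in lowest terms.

Distribute over the terms of R1 (each basis-blade product reordered to ascending indices, repeated generators contracted through their squares):
(2*γ1) R2 = -7/4*γ1 + 103/72*γ2 - 7/6*γ3 - 11/3*γ123
(-3/5*γ2) R2 = 103/240*γ1 + 21/40*γ2 + 11/10*γ3 - 7/20*γ123
(-4/3*γ3) R2 = 7/9*γ1 + 22/9*γ2 + 7/6*γ3 - 103/108*γ123
Summing the partial products and collecting blades:
Answer: -391/720*γ1 + 22/5*γ2 + 11/10*γ3 - 671/135*γ123


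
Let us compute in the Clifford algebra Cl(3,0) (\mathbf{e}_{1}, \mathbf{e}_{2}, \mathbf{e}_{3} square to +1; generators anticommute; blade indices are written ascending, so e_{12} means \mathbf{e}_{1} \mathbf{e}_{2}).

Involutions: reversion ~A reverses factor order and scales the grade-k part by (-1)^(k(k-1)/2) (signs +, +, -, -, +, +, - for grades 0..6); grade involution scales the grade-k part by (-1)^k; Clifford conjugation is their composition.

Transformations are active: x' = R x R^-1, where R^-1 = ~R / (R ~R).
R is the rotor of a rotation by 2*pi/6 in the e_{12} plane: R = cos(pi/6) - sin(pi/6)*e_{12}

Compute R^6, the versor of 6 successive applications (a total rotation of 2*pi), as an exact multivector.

Because a rotor carries half the rotation angle, composing 6 copies of this e_{12}-plane rotor multiplies the phase: 6*(pi/6) = \pi, hence R^6 = cos(\pi) - sin(\pi)*e_{12}.
cos(\pi) = -1 and sin(\pi) = 0, so R^6 = -1. The total rotation 2*pi is 1 full turn, so every vector returns to itself, yet the rotor is -1, on the OTHER sheet of the double cover (an odd number of 2*pi turns).
Answer: -1


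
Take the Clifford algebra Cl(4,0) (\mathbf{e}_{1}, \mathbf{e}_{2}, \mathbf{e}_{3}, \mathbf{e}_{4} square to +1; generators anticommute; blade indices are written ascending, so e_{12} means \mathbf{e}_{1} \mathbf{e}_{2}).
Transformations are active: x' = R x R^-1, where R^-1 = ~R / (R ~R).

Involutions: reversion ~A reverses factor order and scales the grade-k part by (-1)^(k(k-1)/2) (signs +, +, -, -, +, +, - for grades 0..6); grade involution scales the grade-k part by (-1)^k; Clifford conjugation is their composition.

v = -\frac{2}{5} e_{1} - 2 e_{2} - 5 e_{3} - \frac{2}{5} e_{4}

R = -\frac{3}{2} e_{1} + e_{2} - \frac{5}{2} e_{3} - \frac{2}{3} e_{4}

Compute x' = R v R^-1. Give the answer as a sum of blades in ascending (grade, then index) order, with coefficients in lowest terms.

~R = -\frac{3}{2} e_{1} + e_{2} - \frac{5}{2} e_{3} - \frac{2}{3} e_{4}, and R ~R = \frac{179}{18}, so R^-1 = ~R / (\frac{179}{18}).
R v = \frac{341}{30} + \frac{17}{5} e_{12} + \frac{13}{2} e_{13} + \frac{1}{3} e_{14} - 10 e_{23} - \frac{26}{15} e_{24} - \frac{7}{3} e_{34}
Answer: -\frac{2711}{895} e_{1} + \frac{3836}{895} e_{2} - \frac{128}{179} e_{3} - \frac{1006}{895} e_{4}


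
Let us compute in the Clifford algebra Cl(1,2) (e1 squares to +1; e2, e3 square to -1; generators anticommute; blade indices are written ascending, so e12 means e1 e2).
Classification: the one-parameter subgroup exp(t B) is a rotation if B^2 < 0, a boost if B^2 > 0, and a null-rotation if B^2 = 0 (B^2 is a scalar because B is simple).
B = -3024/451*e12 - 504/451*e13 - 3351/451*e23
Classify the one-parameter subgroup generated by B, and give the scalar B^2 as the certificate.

B^2 term by term: the squares give (-3024/451)^2*(e12)^2 + (-504/451)^2*(e13)^2 + (-3351/451)^2*(e23)^2 = 9144576/203401*(+1) + 254016/203401*(+1) + 11229201/203401*(-1) = -9 (each basis 2-blade squares to minus the product of its generators' squares); cross terms between blades sharing an index anticommute and cancel. So B^2 = -9.
Answer: rotation, certificate B^2 = -9. The scalar -9 is the complete invariant here: its sign names the subgroup type.


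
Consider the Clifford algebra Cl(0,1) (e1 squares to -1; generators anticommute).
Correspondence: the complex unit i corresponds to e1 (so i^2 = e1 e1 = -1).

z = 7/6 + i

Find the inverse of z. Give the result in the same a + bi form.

In blades: z = 7/6 + e1.
With qbar = 7/6 - e1 (scalar fixed, mapped units negated), z qbar = 85/36 (the sum of squared coefficients), so z^-1 = qbar / (85/36) = 42/85 - 36/85*e1; translating back:
Answer: 42/85 - 36/85*i


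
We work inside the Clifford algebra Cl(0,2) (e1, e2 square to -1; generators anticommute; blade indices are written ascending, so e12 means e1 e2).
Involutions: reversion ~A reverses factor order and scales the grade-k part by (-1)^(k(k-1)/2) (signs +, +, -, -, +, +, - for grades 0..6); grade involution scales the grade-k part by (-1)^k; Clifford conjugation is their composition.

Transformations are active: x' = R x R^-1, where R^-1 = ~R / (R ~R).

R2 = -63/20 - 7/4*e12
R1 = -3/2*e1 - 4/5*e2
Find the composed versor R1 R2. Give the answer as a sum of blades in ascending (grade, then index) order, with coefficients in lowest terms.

Distribute over the terms of R1 (each basis-blade product reordered to ascending indices, repeated generators contracted through their squares):
(-3/2*e1) R2 = 189/40*e1 - 21/8*e2
(-4/5*e2) R2 = 7/5*e1 + 63/25*e2
Summing the partial products and collecting blades:
Answer: 49/8*e1 - 21/200*e2


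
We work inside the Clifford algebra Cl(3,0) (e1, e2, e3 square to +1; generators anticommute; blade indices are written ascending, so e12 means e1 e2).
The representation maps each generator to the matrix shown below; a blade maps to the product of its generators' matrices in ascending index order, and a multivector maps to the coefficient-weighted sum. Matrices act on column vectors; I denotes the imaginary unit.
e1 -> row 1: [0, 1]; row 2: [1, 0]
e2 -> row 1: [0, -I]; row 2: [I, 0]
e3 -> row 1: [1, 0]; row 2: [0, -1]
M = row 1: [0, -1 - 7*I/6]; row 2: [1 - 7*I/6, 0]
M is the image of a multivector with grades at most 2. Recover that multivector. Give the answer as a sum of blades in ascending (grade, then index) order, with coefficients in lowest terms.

Method: 1, rho(e1), rho(e2), rho(e3) form a trace-orthogonal basis of the 2x2 complex matrices (tr(X Y) = 2 if X = Y, else 0), so M = m0*1 + m1*rho(e1) + m2*rho(e2) + m3*rho(e3) with m0 = tr(M)/2 = 0, m1 = tr(M rho(e1))/2 = -7*I/6, m2 = tr(M rho(e2))/2 = -I, m3 = tr(M rho(e3))/2 = 0.
Multiplying table entries, the bivector images are rho(e12) = I*rho(e3), rho(e13) = -I*rho(e2), rho(e23) = I*rho(e1); with real blade coefficients the real parts of m0..m3 are the coefficients of 1, e1, e2, e3 and the imaginary parts give the bivectors (e23: Im m1, e13: -Im m2, e12: Im m3).
Answer: e13 - 7/6*e23


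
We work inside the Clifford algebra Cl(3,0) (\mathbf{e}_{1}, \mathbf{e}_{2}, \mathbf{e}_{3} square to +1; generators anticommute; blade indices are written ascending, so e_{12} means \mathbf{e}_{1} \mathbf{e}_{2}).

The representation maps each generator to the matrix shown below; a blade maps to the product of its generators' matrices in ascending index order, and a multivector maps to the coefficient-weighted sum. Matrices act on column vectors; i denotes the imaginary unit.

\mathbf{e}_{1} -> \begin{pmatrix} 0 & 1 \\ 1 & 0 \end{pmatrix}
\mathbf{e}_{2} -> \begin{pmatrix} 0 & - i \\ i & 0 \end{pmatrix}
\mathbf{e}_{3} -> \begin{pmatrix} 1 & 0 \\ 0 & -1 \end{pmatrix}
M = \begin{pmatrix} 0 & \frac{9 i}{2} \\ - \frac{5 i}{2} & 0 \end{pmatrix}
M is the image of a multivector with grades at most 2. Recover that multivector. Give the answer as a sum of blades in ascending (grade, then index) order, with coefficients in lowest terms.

Method: 1, rho(e_{1}), rho(e_{2}), rho(e_{3}) form a trace-orthogonal basis of the 2x2 complex matrices (tr(X Y) = 2 if X = Y, else 0), so M = m0*1 + m1*rho(e_{1}) + m2*rho(e_{2}) + m3*rho(e_{3}) with m0 = tr(M)/2 = 0, m1 = tr(M rho(e_{1}))/2 = i, m2 = tr(M rho(e_{2}))/2 = - \frac{7}{2}, m3 = tr(M rho(e_{3}))/2 = 0.
Multiplying table entries, the bivector images are rho(e_{12}) = i*rho(e_{3}), rho(e_{13}) = -i*rho(e_{2}), rho(e_{23}) = i*rho(e_{1}); with real blade coefficients the real parts of m0..m3 are the coefficients of 1, e_{1}, e_{2}, e_{3} and the imaginary parts give the bivectors (e_{23}: Im m1, e_{13}: -Im m2, e_{12}: Im m3).
Answer: -\frac{7}{2} e_{2} + e_{23}


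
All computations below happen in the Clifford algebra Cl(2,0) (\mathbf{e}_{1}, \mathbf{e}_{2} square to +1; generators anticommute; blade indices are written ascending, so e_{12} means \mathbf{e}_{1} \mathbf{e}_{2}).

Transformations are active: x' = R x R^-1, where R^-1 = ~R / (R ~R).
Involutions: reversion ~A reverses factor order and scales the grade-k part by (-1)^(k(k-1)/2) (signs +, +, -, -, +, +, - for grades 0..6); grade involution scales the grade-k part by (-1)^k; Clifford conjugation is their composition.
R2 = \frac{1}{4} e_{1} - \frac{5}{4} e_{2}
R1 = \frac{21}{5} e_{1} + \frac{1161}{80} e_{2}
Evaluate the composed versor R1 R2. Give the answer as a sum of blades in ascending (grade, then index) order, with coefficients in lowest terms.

Distribute over the terms of R1 (each basis-blade product reordered to ascending indices, repeated generators contracted through their squares):
(\frac{21}{5} e_{1}) R2 = \frac{21}{20} - \frac{21}{4} e_{12}
(\frac{1161}{80} e_{2}) R2 = -\frac{1161}{64} - \frac{1161}{320} e_{12}
Summing the partial products and collecting blades:
Answer: -\frac{5469}{320} - \frac{2841}{320} e_{12}


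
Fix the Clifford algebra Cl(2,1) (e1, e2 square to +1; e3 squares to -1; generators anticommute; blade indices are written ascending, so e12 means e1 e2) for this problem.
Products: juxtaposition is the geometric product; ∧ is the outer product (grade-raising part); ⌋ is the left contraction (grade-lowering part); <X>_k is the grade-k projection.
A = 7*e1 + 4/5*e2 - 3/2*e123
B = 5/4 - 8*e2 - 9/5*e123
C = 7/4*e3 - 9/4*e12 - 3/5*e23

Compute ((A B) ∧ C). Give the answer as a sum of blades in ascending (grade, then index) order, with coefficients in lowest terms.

step 1: -37/10 + 35/4*e1 + e2 - 56*e12 - 264/25*e13 - 63/5*e23 - 15/8*e123
step 2: -259/40*e3 + 333/40*e12 + 245/16*e13 + 397/100*e23 - 413/4*e123
Answer: -259/40*e3 + 333/40*e12 + 245/16*e13 + 397/100*e23 - 413/4*e123


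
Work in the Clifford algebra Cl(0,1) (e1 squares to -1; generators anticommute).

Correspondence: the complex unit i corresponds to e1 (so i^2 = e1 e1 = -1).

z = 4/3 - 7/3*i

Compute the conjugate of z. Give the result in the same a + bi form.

In blades: z = 4/3 - 7/3*e1.
Conjugation here is Clifford conjugation: the scalar is fixed and the grade-1 and grade-2 blades all flip sign, giving 4/3 + 7/3*e1; translating back:
Answer: 4/3 + 7/3*i


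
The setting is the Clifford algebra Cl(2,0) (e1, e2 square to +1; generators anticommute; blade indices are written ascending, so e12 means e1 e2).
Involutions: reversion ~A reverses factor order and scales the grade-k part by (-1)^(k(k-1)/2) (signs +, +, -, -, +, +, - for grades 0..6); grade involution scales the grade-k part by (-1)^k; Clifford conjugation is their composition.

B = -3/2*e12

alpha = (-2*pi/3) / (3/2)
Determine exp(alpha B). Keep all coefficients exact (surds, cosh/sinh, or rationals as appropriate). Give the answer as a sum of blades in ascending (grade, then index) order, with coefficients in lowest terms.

B^2 = (-3/2)^2*(e12)^2 = 9/4*(-1) = -9/4 (a basis 2-blade squares to minus the product of its generators' squares).
B^2 = -9/4 — the negative square puts this in the circular regime; l = 3/2, alpha*l = -2*pi/3, so exp(alpha B) = cos(-2*pi/3) + (sin(-2*pi/3)/(3/2))*B = -1/2 + (-sqrt(3)/3)*B.
Answer: -1/2 + sqrt(3)/2*e12


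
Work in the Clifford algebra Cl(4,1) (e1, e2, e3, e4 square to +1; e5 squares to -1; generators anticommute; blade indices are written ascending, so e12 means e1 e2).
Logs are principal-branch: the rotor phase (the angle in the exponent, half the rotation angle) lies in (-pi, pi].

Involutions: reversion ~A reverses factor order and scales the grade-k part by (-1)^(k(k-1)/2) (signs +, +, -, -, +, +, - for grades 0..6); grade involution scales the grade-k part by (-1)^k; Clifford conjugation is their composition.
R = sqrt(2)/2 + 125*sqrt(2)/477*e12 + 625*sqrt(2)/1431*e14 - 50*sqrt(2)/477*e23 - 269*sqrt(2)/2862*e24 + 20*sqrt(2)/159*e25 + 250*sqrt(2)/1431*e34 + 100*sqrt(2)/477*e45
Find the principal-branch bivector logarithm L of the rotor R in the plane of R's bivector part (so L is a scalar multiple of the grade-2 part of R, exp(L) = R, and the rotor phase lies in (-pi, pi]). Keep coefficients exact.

The scalar part of R is sqrt(2)/2, so the principal-branch rotor phase is pinned; divide the bivector part by its sine to get the unit plane — L is the phase times that plane.
Concretely: cos(phase) = sqrt(2)/2 gives phase = ±pi/4, and since phase/sin(phase) is even the sign is immaterial: L = (phase/sin(phase)) * <R>_2 = (sqrt(2)*pi/4) * <R>_2.
Answer: 125*pi/954*e12 + 625*pi/2862*e14 - 25*pi/477*e23 - 269*pi/5724*e24 + 10*pi/159*e25 + 125*pi/1431*e34 + 50*pi/477*e45


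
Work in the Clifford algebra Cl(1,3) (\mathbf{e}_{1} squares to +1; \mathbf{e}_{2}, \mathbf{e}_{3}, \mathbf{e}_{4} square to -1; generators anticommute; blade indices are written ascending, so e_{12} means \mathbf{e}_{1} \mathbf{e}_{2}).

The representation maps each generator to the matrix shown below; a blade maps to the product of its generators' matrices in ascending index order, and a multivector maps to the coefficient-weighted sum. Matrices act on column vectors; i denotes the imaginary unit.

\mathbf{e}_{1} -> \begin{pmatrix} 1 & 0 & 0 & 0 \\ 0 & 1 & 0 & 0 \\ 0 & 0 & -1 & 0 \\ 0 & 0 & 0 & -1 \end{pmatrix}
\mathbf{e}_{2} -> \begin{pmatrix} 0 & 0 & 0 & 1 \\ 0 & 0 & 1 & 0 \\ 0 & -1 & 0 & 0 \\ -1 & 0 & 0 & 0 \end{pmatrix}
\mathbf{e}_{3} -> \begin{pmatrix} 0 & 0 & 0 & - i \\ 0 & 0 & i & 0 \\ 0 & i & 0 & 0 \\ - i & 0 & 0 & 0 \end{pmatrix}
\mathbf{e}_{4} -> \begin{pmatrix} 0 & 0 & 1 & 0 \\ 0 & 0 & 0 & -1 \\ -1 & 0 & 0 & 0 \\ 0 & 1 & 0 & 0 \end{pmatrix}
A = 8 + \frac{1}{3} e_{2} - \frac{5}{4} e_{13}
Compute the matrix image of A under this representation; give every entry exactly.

Bivector images (products of the table entries): rho(e_{13}) = rho(\mathbf{e}_{1})rho(\mathbf{e}_{3}) = \begin{pmatrix} 0 & 0 & 0 & - i \\ 0 & 0 & i & 0 \\ 0 & - i & 0 & 0 \\ i & 0 & 0 & 0 \end{pmatrix}.
M = (8)*1 + (\frac{1}{3})*rho(e_{2}) + (-\frac{5}{4})*rho(e_{13}), summed entrywise (1 is the identity matrix):
Answer: \begin{pmatrix} 8 & 0 & 0 & \frac{1}{3} + \frac{5 i}{4} \\ 0 & 8 & \frac{1}{3} - \frac{5 i}{4} & 0 \\ 0 & - \frac{1}{3} + \frac{5 i}{4} & 8 & 0 \\ - \frac{1}{3} - \frac{5 i}{4} & 0 & 0 & 8 \end{pmatrix}


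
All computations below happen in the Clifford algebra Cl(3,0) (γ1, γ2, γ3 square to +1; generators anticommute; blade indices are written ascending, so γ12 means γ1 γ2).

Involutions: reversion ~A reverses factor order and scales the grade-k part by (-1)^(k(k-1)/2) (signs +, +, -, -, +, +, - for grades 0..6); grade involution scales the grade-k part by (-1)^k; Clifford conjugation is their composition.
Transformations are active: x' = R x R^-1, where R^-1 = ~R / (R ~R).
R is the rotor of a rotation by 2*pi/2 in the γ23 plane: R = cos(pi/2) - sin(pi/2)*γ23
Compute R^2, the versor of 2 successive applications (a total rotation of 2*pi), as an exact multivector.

The rotor phase is half the rotation angle and phases add under composition, so 2 steps in the γ23 plane accumulate phase 2*(pi/2) = pi: R^2 = cos(pi) - sin(pi)*γ23.
cos(pi) = -1 and sin(pi) = 0, so R^2 = -1. The total rotation 2*pi is 1 full turn, so every vector returns to itself, yet the rotor is -1, on the OTHER sheet of the double cover (an odd number of 2*pi turns).
Answer: -1


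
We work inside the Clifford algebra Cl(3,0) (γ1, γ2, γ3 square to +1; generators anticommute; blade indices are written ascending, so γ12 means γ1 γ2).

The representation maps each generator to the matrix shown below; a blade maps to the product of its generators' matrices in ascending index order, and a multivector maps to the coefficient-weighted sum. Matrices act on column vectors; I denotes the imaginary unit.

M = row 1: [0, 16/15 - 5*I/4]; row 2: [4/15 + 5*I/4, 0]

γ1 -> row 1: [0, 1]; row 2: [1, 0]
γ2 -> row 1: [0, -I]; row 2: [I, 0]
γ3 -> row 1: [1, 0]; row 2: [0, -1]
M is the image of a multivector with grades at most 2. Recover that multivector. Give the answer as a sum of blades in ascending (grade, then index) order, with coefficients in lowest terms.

Method: 1, rho(γ1), rho(γ2), rho(γ3) form a trace-orthogonal basis of the 2x2 complex matrices (tr(X Y) = 2 if X = Y, else 0), so M = m0*1 + m1*rho(γ1) + m2*rho(γ2) + m3*rho(γ3) with m0 = tr(M)/2 = 0, m1 = tr(M rho(γ1))/2 = 2/3, m2 = tr(M rho(γ2))/2 = 5/4 + 2*I/5, m3 = tr(M rho(γ3))/2 = 0.
Multiplying table entries, the bivector images are rho(γ12) = I*rho(γ3), rho(γ13) = -I*rho(γ2), rho(γ23) = I*rho(γ1); with real blade coefficients the real parts of m0..m3 are the coefficients of 1, γ1, γ2, γ3 and the imaginary parts give the bivectors (γ23: Im m1, γ13: -Im m2, γ12: Im m3).
Answer: 2/3*γ1 + 5/4*γ2 - 2/5*γ13


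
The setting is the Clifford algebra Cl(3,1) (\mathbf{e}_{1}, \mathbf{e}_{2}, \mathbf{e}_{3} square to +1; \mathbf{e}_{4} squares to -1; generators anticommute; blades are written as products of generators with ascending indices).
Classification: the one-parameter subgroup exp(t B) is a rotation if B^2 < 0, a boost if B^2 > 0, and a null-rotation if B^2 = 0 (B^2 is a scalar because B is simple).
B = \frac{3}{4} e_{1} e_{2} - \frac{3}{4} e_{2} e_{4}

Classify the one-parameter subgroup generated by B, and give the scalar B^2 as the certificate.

B^2 term by term: the squares give (\frac{3}{4})^2*(e_{1} e_{2})^2 + (-\frac{3}{4})^2*(e_{2} e_{4})^2 = \frac{9}{16}*(-1) + \frac{9}{16}*(+1) = 0 (each basis 2-blade squares to minus the product of its generators' squares); cross terms between blades sharing an index anticommute and cancel. So B^2 = 0.
Answer: null-rotation, certificate B^2 = 0. The class reads off the invariant scalar 0 directly.


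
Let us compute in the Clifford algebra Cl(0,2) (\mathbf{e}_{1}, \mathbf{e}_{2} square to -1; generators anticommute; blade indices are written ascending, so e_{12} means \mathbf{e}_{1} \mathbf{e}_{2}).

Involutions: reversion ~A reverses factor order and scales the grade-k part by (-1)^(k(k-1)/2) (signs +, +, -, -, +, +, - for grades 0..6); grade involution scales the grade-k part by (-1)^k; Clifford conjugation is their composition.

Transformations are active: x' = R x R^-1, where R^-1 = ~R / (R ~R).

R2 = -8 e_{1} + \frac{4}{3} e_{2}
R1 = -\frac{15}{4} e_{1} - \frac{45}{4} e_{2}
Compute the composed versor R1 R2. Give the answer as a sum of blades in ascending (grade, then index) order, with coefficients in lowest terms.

Distribute over the terms of R1 (each basis-blade product reordered to ascending indices, repeated generators contracted through their squares):
(-\frac{15}{4} e_{1}) R2 = -30 - 5 e_{12}
(-\frac{45}{4} e_{2}) R2 = 15 - 90 e_{12}
Summing the partial products and collecting blades:
Answer: -15 - 95 e_{12}


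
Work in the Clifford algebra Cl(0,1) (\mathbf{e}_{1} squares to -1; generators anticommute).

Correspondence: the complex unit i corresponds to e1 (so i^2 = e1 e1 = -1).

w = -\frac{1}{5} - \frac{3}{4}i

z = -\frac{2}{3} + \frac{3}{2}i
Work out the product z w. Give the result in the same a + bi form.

In blades: z = -\frac{2}{3} + \frac{3}{2} e_{1}, w = -\frac{1}{5} - \frac{3}{4} e_{1}.
Distribute z over w term by term (generator squares from the signature, products reordered to ascending indices): (-\frac{2}{3})*w = \frac{2}{15} + \frac{1}{2} e_{1}; (\frac{3}{2} e_{1})*w = \frac{9}{8} - \frac{3}{10} e_{1}.
Sum: \frac{151}{120} + \frac{1}{5} e_{1}; translating back through the correspondence:
Answer: \frac{151}{120} + \frac{1}{5}i


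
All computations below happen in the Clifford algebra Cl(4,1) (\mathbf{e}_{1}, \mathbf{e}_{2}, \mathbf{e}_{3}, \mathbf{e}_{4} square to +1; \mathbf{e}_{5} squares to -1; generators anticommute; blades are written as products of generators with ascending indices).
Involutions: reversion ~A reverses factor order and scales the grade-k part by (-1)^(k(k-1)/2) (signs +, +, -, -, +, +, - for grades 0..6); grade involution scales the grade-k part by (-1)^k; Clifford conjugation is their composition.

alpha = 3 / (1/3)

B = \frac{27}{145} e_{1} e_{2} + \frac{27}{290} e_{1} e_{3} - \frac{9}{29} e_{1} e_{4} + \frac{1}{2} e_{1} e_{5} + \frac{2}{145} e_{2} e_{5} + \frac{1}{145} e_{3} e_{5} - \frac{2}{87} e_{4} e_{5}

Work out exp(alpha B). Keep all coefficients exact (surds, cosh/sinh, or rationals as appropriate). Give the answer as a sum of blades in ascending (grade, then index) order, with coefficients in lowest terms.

B^2 term by term: the squares give (\frac{27}{145})^2*(e_{1} e_{2})^2 + (\frac{27}{290})^2*(e_{1} e_{3})^2 + (-\frac{9}{29})^2*(e_{1} e_{4})^2 + (\frac{1}{2})^2*(e_{1} e_{5})^2 + (\frac{2}{145})^2*(e_{2} e_{5})^2 + (\frac{1}{145})^2*(e_{3} e_{5})^2 + (-\frac{2}{87})^2*(e_{4} e_{5})^2 = \frac{729}{21025}*(-1) + \frac{729}{84100}*(-1) + \frac{81}{841}*(-1) + \frac{1}{4}*(+1) + \frac{4}{21025}*(+1) + \frac{1}{21025}*(+1) + \frac{4}{7569}*(+1) = \frac{1}{9} (each basis 2-blade squares to minus the product of its generators' squares); cross terms between blades sharing an index anticommute and cancel; the commuting (index-disjoint) pairs give grade-4 terms 2*c*c'*(blade product), which cancel blade by blade — e_{1} e_{2} e_{3} e_{5}: \frac{54}{21025} - \frac{54}{21025} = 0; e_{1} e_{2} e_{4} e_{5}: -\frac{36}{4205} + \frac{36}{4205} = 0; e_{1} e_{3} e_{4} e_{5}: -\frac{18}{4205} + \frac{18}{4205} = 0 — confirming B is simple. So B^2 = \frac{1}{9}.
B^2 = \frac{1}{9} — the series telescopes hyperbolically here: l = \frac{1}{3}, alpha*l = 3, so exp(alpha B) = cosh(3) + (sinh(3)/(\frac{1}{3}))*B = \cosh{\left(3 \right)} + (3 \sinh{\left(3 \right)})*B.
Answer: \cosh{\left(3 \right)} + \frac{81 \sinh{\left(3 \right)}}{145} e_{1} e_{2} + \frac{81 \sinh{\left(3 \right)}}{290} e_{1} e_{3} - \frac{27 \sinh{\left(3 \right)}}{29} e_{1} e_{4} + \frac{3 \sinh{\left(3 \right)}}{2} e_{1} e_{5} + \frac{6 \sinh{\left(3 \right)}}{145} e_{2} e_{5} + \frac{3 \sinh{\left(3 \right)}}{145} e_{3} e_{5} - \frac{2 \sinh{\left(3 \right)}}{29} e_{4} e_{5}


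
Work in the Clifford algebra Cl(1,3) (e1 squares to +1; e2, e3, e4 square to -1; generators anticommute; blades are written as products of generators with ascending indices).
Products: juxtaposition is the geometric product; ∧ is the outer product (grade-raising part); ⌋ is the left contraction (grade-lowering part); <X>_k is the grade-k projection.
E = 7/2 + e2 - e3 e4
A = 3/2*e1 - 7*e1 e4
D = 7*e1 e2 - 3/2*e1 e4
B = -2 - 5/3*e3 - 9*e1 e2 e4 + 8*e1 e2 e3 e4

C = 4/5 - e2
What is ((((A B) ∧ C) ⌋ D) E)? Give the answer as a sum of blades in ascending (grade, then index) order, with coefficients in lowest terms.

step 1: -3*e1 - 63*e2 - 5/2*e1 e3 + 14*e1 e4 - 56*e2 e3 - 27/2*e2 e4 - 35/3*e1 e3 e4 + 12*e2 e3 e4
step 2: -12/5*e1 - 252/5*e2 + 3*e1 e2 - 2*e1 e3 + 56/5*e1 e4 - 224/5*e2 e3 - 54/5*e2 e4 - 5/2*e1 e2 e3 + 14*e1 e2 e4 - 28/3*e1 e3 e4 + 48/5*e2 e3 e4 + 35/3*e1 e2 e3 e4
step 3: 21/5 - 1764/5*e1 - 84/5*e2 + 18/5*e4
step 4: 63/2 - 6174/5*e1 - 273/5*e2 - 18/5*e3 + 63/5*e4 - 1764/5*e1 e2 - 18/5*e2 e4 - 21/5*e3 e4 + 1764/5*e1 e3 e4 + 84/5*e2 e3 e4
Answer: 63/2 - 6174/5*e1 - 273/5*e2 - 18/5*e3 + 63/5*e4 - 1764/5*e1 e2 - 18/5*e2 e4 - 21/5*e3 e4 + 1764/5*e1 e3 e4 + 84/5*e2 e3 e4


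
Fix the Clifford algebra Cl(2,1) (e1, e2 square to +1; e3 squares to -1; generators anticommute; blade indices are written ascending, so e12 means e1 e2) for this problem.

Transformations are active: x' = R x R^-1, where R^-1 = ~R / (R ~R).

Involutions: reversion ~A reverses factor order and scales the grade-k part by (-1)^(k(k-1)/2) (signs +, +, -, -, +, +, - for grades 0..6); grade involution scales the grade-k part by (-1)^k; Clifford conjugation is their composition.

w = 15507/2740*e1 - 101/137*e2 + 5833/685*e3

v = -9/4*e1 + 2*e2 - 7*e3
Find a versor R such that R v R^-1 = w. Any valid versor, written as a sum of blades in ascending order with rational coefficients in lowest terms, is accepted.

A norm check does it: q(v) = q(w) = -639/16, hence R = v + w = 4671/1370*e1 + 173/137*e2 + 1038/685*e3 realises the map — parallel part kept, (v - w)/2 negated, v carried to w.
Answer: 4671/1370*e1 + 173/137*e2 + 1038/685*e3


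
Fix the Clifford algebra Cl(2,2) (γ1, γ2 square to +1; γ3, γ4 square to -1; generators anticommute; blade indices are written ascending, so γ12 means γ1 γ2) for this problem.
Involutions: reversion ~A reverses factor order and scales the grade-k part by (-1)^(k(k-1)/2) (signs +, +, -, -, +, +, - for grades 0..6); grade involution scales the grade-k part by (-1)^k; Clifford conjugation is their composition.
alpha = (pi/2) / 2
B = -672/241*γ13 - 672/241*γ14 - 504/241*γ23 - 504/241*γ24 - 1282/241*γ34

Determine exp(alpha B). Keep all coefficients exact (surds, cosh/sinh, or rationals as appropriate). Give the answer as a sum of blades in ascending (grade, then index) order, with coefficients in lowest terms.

B^2 term by term: the squares give (-672/241)^2*(γ13)^2 + (-672/241)^2*(γ14)^2 + (-504/241)^2*(γ23)^2 + (-504/241)^2*(γ24)^2 + (-1282/241)^2*(γ34)^2 = 451584/58081*(+1) + 451584/58081*(+1) + 254016/58081*(+1) + 254016/58081*(+1) + 1643524/58081*(-1) = -4 (each basis 2-blade squares to minus the product of its generators' squares); cross terms between blades sharing an index anticommute and cancel; the commuting (index-disjoint) pairs give grade-4 terms 2*c*c'*(blade product), which cancel blade by blade — γ1234: -677376/58081 + 677376/58081 = 0 — confirming B is simple. So B^2 = -4.
B^2 = -4 — B^2 < 0, so the exponential closes trigonometrically: l = 2, alpha*l = pi/2, so exp(alpha B) = cos(pi/2) + (sin(pi/2)/2)*B = 0 + (1/2)*B.
Answer: -336/241*γ13 - 336/241*γ14 - 252/241*γ23 - 252/241*γ24 - 641/241*γ34


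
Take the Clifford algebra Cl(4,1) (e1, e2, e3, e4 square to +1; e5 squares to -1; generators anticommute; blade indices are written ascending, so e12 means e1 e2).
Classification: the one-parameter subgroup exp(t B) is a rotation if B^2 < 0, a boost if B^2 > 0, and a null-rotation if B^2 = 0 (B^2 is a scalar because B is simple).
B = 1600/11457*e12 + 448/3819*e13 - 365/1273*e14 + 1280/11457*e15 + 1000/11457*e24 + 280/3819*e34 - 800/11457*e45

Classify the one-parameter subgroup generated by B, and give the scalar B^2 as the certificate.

B^2 term by term: the squares give (1600/11457)^2*(e12)^2 + (448/3819)^2*(e13)^2 + (-365/1273)^2*(e14)^2 + (1280/11457)^2*(e15)^2 + (1000/11457)^2*(e24)^2 + (280/3819)^2*(e34)^2 + (-800/11457)^2*(e45)^2 = 2560000/131262849*(-1) + 200704/14584761*(-1) + 133225/1620529*(-1) + 1638400/131262849*(+1) + 1000000/131262849*(-1) + 78400/14584761*(-1) + 640000/131262849*(+1) = -1/9 (each basis 2-blade squares to minus the product of its generators' squares); cross terms between blades sharing an index anticommute and cancel; the commuting (index-disjoint) pairs give grade-4 terms 2*c*c'*(blade product), which cancel blade by blade — e1234: 896000/43754283 - 896000/43754283 = 0; e1245: -2560000/131262849 + 2560000/131262849 = 0; e1345: -716800/43754283 + 716800/43754283 = 0 — confirming B is simple. So B^2 = -1/9.
Answer: rotation, certificate B^2 = -1/9. Check the certificate: B^2 = -1/9, and that sign is decisive whatever form B takes.
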